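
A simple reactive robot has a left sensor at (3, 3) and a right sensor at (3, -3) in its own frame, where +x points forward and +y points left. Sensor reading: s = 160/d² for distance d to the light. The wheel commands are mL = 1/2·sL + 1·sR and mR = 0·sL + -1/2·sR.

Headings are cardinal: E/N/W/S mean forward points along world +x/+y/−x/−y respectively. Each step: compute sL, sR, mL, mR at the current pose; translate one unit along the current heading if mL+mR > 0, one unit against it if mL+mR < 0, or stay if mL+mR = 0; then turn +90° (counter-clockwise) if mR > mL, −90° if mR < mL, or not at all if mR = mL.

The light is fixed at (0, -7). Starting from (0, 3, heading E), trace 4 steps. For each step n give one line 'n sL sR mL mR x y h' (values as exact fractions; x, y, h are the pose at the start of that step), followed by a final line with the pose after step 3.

0 80/89 80/29 8280/2581 -40/29 0 3 E
1 32/13 160/53 2928/689 -80/53 1 3 S
2 4 40/37 114/37 -20/37 1 2 W
3 160/153 160/153 80/51 -80/153 0 2 N
final 0 3 E

n=0: pose=(0,3,E); sL=80/89, sR=80/29; mL=8280/2581, mR=-40/29; mL+mR=4720/2581 → advance +1; mR−mL=-11840/2581 → turn -1·90°
n=1: pose=(1,3,S); sL=32/13, sR=160/53; mL=2928/689, mR=-80/53; mL+mR=1888/689 → advance +1; mR−mL=-3968/689 → turn -1·90°
n=2: pose=(1,2,W); sL=4, sR=40/37; mL=114/37, mR=-20/37; mL+mR=94/37 → advance +1; mR−mL=-134/37 → turn -1·90°
n=3: pose=(0,2,N); sL=160/153, sR=160/153; mL=80/51, mR=-80/153; mL+mR=160/153 → advance +1; mR−mL=-320/153 → turn -1·90°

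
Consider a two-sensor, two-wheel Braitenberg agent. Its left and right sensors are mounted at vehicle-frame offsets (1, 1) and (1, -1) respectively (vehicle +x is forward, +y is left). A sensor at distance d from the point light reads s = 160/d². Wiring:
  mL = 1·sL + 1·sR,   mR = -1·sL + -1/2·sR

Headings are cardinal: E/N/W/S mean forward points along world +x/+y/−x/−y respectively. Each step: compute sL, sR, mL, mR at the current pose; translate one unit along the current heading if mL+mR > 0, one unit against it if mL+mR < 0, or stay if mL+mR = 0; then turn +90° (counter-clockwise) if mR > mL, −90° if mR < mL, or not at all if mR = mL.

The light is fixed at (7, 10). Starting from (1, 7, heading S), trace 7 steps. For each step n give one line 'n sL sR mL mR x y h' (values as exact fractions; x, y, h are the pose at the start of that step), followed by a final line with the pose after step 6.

0 160/41 32/13 3392/533 -2736/533 1 7 S
1 80/37 80/29 5280/1073 -3800/1073 1 6 W
2 160/73 32/9 3776/657 -2608/657 0 6 N
3 4 40/13 92/13 -72/13 0 7 E
4 160/41 32/13 3392/533 -2736/533 1 7 S
5 80/37 80/29 5280/1073 -3800/1073 1 6 W
6 160/73 32/9 3776/657 -2608/657 0 6 N
final 0 7 E

n=0: pose=(1,7,S); sL=160/41, sR=32/13; mL=3392/533, mR=-2736/533; mL+mR=16/13 → advance +1; mR−mL=-6128/533 → turn -1·90°
n=1: pose=(1,6,W); sL=80/37, sR=80/29; mL=5280/1073, mR=-3800/1073; mL+mR=40/29 → advance +1; mR−mL=-9080/1073 → turn -1·90°
n=2: pose=(0,6,N); sL=160/73, sR=32/9; mL=3776/657, mR=-2608/657; mL+mR=16/9 → advance +1; mR−mL=-2128/219 → turn -1·90°
n=3: pose=(0,7,E); sL=4, sR=40/13; mL=92/13, mR=-72/13; mL+mR=20/13 → advance +1; mR−mL=-164/13 → turn -1·90°
n=4: pose=(1,7,S); sL=160/41, sR=32/13; mL=3392/533, mR=-2736/533; mL+mR=16/13 → advance +1; mR−mL=-6128/533 → turn -1·90°
n=5: pose=(1,6,W); sL=80/37, sR=80/29; mL=5280/1073, mR=-3800/1073; mL+mR=40/29 → advance +1; mR−mL=-9080/1073 → turn -1·90°
n=6: pose=(0,6,N); sL=160/73, sR=32/9; mL=3776/657, mR=-2608/657; mL+mR=16/9 → advance +1; mR−mL=-2128/219 → turn -1·90°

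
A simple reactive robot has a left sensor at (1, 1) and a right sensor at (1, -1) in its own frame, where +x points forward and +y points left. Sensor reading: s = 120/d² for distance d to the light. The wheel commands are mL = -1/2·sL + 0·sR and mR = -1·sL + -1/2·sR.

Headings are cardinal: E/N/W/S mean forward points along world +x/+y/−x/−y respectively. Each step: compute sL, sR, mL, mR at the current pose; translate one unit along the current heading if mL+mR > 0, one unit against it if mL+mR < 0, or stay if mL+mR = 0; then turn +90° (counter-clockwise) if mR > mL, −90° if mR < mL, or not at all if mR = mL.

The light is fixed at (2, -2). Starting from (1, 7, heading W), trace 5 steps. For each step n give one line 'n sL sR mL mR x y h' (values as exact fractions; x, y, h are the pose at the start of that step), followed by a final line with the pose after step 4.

n=0: pose=(1,7,W); sL=30/17, sR=15/13; mL=-15/17, mR=-1035/442; mL+mR=-1425/442 → advance -1; mR−mL=-645/442 → turn -1·90°
n=1: pose=(2,7,N); sL=120/101, sR=120/101; mL=-60/101, mR=-180/101; mL+mR=-240/101 → advance -1; mR−mL=-120/101 → turn -1·90°
n=2: pose=(2,6,E); sL=60/41, sR=12/5; mL=-30/41, mR=-546/205; mL+mR=-696/205 → advance -1; mR−mL=-396/205 → turn -1·90°
n=3: pose=(1,6,S); sL=120/49, sR=120/53; mL=-60/49, mR=-9300/2597; mL+mR=-12480/2597 → advance -1; mR−mL=-6120/2597 → turn -1·90°
n=4: pose=(1,7,W); sL=30/17, sR=15/13; mL=-15/17, mR=-1035/442; mL+mR=-1425/442 → advance -1; mR−mL=-645/442 → turn -1·90°

0 30/17 15/13 -15/17 -1035/442 1 7 W
1 120/101 120/101 -60/101 -180/101 2 7 N
2 60/41 12/5 -30/41 -546/205 2 6 E
3 120/49 120/53 -60/49 -9300/2597 1 6 S
4 30/17 15/13 -15/17 -1035/442 1 7 W
final 2 7 N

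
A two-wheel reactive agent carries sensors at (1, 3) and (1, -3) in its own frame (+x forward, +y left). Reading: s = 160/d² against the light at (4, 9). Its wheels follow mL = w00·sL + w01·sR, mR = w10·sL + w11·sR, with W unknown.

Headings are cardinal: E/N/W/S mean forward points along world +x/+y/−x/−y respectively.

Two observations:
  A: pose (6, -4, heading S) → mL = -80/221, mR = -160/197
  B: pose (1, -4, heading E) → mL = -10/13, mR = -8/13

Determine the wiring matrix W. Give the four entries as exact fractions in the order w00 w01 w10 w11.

obs A: pose=(6,-4,S) → sL=160/221, sR=160/197, mL=-80/221, mR=-160/197
obs B: pose=(1,-4,E) → sL=20/13, sR=8/13, mL=-10/13, mR=-8/13
sensor matrix S = [[160/221, 160/197], [20/13, 8/13]]; det S = -455040/565981
solve [mL_A; mL_B] = S·[w00; w01] and [mR_A; mR_B] = S·[w10; w11]:
  w00 = -1/2, w01 = 0, w10 = 0, w11 = -1

-1/2 0 0 -1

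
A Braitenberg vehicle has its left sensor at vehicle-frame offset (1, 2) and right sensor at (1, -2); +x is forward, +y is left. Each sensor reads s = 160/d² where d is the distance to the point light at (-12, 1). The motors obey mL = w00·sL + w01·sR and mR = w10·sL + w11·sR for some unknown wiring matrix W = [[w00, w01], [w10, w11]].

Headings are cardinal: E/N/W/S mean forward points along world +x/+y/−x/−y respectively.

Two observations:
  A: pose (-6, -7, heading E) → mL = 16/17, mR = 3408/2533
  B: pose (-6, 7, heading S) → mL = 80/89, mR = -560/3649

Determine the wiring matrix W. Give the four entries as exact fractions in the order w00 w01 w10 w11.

1/2 0 1 -1/2

obs A: pose=(-6,-7,E) → sL=32/17, sR=160/149, mL=16/17, mR=3408/2533
obs B: pose=(-6,7,S) → sL=160/89, sR=160/41, mL=80/89, mR=-560/3649
sensor matrix S = [[32/17, 160/149], [160/89, 160/41]]; det S = 50053120/9242917
solve [mL_A; mL_B] = S·[w00; w01] and [mR_A; mR_B] = S·[w10; w11]:
  w00 = 1/2, w01 = 0, w10 = 1, w11 = -1/2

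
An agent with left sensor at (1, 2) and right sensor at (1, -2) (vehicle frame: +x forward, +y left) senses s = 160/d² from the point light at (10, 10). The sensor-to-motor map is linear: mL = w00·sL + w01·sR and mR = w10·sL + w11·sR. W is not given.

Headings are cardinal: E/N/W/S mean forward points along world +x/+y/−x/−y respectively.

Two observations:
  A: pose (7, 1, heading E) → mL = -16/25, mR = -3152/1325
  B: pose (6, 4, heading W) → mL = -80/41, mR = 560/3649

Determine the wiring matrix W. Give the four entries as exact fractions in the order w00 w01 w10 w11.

obs A: pose=(7,1,E) → sL=160/53, sR=32/25, mL=-16/25, mR=-3152/1325
obs B: pose=(6,4,W) → sL=160/89, sR=160/41, mL=-80/41, mR=560/3649
sensor matrix S = [[160/53, 32/25], [160/89, 160/41]]; det S = 9166848/966985
solve [mL_A; mL_B] = S·[w00; w01] and [mR_A; mR_B] = S·[w10; w11]:
  w00 = 0, w01 = -1/2, w10 = -1, w11 = 1/2

0 -1/2 -1 1/2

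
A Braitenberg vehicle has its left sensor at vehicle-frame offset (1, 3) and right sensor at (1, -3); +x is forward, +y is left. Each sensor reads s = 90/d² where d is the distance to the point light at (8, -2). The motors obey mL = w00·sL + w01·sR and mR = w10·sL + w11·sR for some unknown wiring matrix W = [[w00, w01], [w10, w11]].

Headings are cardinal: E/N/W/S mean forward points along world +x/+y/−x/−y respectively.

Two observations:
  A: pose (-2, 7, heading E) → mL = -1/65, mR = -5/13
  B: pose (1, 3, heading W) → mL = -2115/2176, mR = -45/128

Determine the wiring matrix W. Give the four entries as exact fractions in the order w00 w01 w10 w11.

-1 1/2 0 -1/2

obs A: pose=(-2,7,E) → sL=2/5, sR=10/13, mL=-1/65, mR=-5/13
obs B: pose=(1,3,W) → sL=45/34, sR=45/64, mL=-2115/2176, mR=-45/128
sensor matrix S = [[2/5, 10/13], [45/34, 45/64]]; det S = -5211/7072
solve [mL_A; mL_B] = S·[w00; w01] and [mR_A; mR_B] = S·[w10; w11]:
  w00 = -1, w01 = 1/2, w10 = 0, w11 = -1/2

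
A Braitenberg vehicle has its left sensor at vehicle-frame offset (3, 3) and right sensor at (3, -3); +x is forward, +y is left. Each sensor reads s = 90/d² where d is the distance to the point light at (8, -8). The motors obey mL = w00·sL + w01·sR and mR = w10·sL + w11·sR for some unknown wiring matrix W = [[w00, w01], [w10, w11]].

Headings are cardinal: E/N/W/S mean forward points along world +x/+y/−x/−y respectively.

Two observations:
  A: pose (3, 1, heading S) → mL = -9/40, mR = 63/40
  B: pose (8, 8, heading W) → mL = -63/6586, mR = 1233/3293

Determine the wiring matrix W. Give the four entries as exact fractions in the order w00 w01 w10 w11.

obs A: pose=(3,1,S) → sL=9/4, sR=9/10, mL=-9/40, mR=63/40
obs B: pose=(8,8,W) → sL=45/89, sR=9/37, mL=-63/6586, mR=1233/3293
sensor matrix S = [[9/4, 9/10], [45/89, 9/37]]; det S = 1215/13172
solve [mL_A; mL_B] = S·[w00; w01] and [mR_A; mR_B] = S·[w10; w11]:
  w00 = -1/2, w01 = 1, w10 = 1/2, w11 = 1/2

-1/2 1 1/2 1/2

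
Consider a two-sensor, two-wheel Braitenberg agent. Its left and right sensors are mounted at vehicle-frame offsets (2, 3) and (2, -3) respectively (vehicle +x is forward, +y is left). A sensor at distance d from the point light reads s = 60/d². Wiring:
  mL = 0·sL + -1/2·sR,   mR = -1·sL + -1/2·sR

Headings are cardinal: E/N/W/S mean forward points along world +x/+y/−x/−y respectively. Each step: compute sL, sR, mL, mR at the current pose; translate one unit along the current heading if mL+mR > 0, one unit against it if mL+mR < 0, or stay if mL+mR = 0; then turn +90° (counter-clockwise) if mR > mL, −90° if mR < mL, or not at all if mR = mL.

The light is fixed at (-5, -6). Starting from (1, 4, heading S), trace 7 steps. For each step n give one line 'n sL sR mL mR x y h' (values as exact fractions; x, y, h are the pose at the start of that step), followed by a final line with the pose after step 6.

n=0: pose=(1,4,S); sL=12/29, sR=60/73; mL=-30/73, mR=-1746/2117; mL+mR=-2616/2117 → advance -1; mR−mL=-12/29 → turn -1·90°
n=1: pose=(1,5,W); sL=3/4, sR=15/53; mL=-15/106, mR=-189/212; mL+mR=-219/212 → advance -1; mR−mL=-3/4 → turn -1·90°
n=2: pose=(2,5,N); sL=12/37, sR=60/269; mL=-30/269, mR=-4338/9953; mL+mR=-5448/9953 → advance -1; mR−mL=-12/37 → turn -1·90°
n=3: pose=(2,4,E); sL=6/25, sR=6/13; mL=-3/13, mR=-153/325; mL+mR=-228/325 → advance -1; mR−mL=-6/25 → turn -1·90°
n=4: pose=(1,4,S); sL=12/29, sR=60/73; mL=-30/73, mR=-1746/2117; mL+mR=-2616/2117 → advance -1; mR−mL=-12/29 → turn -1·90°
n=5: pose=(1,5,W); sL=3/4, sR=15/53; mL=-15/106, mR=-189/212; mL+mR=-219/212 → advance -1; mR−mL=-3/4 → turn -1·90°
n=6: pose=(2,5,N); sL=12/37, sR=60/269; mL=-30/269, mR=-4338/9953; mL+mR=-5448/9953 → advance -1; mR−mL=-12/37 → turn -1·90°

0 12/29 60/73 -30/73 -1746/2117 1 4 S
1 3/4 15/53 -15/106 -189/212 1 5 W
2 12/37 60/269 -30/269 -4338/9953 2 5 N
3 6/25 6/13 -3/13 -153/325 2 4 E
4 12/29 60/73 -30/73 -1746/2117 1 4 S
5 3/4 15/53 -15/106 -189/212 1 5 W
6 12/37 60/269 -30/269 -4338/9953 2 5 N
final 2 4 E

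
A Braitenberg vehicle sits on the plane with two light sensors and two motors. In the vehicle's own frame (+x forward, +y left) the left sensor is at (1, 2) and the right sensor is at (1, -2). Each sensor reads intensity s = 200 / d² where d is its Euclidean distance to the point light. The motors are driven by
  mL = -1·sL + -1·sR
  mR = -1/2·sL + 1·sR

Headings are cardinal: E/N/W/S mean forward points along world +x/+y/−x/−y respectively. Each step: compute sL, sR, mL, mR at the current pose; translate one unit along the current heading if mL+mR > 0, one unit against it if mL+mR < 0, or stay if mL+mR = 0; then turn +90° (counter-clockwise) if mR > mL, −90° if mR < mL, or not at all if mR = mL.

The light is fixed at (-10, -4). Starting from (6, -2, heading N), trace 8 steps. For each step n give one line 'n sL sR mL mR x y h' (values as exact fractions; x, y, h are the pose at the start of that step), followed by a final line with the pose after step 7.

n=0: pose=(6,-2,N); sL=40/41, sR=200/333; mL=-21520/13653, mR=1540/13653; mL+mR=-60/41 → advance -1; mR−mL=23060/13653 → turn +1·90°
n=1: pose=(6,-3,W); sL=100/113, sR=100/117; mL=-23000/13221, mR=5450/13221; mL+mR=-150/113 → advance -1; mR−mL=28450/13221 → turn +1·90°
n=2: pose=(7,-3,S); sL=200/361, sR=8/9; mL=-4688/3249, mR=1988/3249; mL+mR=-300/361 → advance -1; mR−mL=6676/3249 → turn +1·90°
n=3: pose=(7,-2,E); sL=10/17, sR=50/81; mL=-1660/1377, mR=445/1377; mL+mR=-15/17 → advance -1; mR−mL=2105/1377 → turn +1·90°
n=4: pose=(6,-2,N); sL=40/41, sR=200/333; mL=-21520/13653, mR=1540/13653; mL+mR=-60/41 → advance -1; mR−mL=23060/13653 → turn +1·90°
n=5: pose=(6,-3,W); sL=100/113, sR=100/117; mL=-23000/13221, mR=5450/13221; mL+mR=-150/113 → advance -1; mR−mL=28450/13221 → turn +1·90°
n=6: pose=(7,-3,S); sL=200/361, sR=8/9; mL=-4688/3249, mR=1988/3249; mL+mR=-300/361 → advance -1; mR−mL=6676/3249 → turn +1·90°
n=7: pose=(7,-2,E); sL=10/17, sR=50/81; mL=-1660/1377, mR=445/1377; mL+mR=-15/17 → advance -1; mR−mL=2105/1377 → turn +1·90°

0 40/41 200/333 -21520/13653 1540/13653 6 -2 N
1 100/113 100/117 -23000/13221 5450/13221 6 -3 W
2 200/361 8/9 -4688/3249 1988/3249 7 -3 S
3 10/17 50/81 -1660/1377 445/1377 7 -2 E
4 40/41 200/333 -21520/13653 1540/13653 6 -2 N
5 100/113 100/117 -23000/13221 5450/13221 6 -3 W
6 200/361 8/9 -4688/3249 1988/3249 7 -3 S
7 10/17 50/81 -1660/1377 445/1377 7 -2 E
final 6 -2 N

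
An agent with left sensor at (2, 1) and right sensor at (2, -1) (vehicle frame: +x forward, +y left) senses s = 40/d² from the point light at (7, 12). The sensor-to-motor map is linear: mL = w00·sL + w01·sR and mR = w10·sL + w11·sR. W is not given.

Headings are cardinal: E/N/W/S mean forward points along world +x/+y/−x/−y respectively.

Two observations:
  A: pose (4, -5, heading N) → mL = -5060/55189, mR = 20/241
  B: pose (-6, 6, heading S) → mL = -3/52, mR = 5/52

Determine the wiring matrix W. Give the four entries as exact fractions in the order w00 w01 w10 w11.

1/2 -1 1/2 0

obs A: pose=(4,-5,N) → sL=40/241, sR=40/229, mL=-5060/55189, mR=20/241
obs B: pose=(-6,6,S) → sL=5/26, sR=2/13, mL=-3/52, mR=5/52
sensor matrix S = [[40/241, 40/229], [5/26, 2/13]]; det S = -5780/717457
solve [mL_A; mL_B] = S·[w00; w01] and [mR_A; mR_B] = S·[w10; w11]:
  w00 = 1/2, w01 = -1, w10 = 1/2, w11 = 0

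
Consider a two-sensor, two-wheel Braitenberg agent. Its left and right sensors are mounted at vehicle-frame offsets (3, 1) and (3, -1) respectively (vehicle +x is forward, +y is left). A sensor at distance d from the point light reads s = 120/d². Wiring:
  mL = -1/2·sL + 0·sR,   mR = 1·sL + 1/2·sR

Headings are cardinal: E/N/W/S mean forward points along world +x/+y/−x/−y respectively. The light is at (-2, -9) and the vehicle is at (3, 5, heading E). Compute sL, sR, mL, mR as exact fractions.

120/289 120/233 -60/289 45300/67337

left sensor world pos  = (6, 6); dL² = 289
right sensor world pos = (6, 4); dR² = 233
sL = 120/289 = 120/289
sR = 120/233 = 120/233
mL = -1/2·sL + 0·sR = -60/289
mR = 1·sL + 1/2·sR = 45300/67337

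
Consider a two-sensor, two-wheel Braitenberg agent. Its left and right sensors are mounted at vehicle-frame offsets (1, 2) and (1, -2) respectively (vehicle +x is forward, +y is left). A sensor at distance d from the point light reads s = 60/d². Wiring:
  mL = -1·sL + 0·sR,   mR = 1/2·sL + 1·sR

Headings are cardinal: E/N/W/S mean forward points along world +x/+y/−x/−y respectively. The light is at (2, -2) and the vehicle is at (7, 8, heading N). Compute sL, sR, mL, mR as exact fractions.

left sensor world pos  = (5, 9); dL² = 130
right sensor world pos = (9, 9); dR² = 170
sL = 60/130 = 6/13
sR = 60/170 = 6/17
mL = -1·sL + 0·sR = -6/13
mR = 1/2·sL + 1·sR = 129/221

6/13 6/17 -6/13 129/221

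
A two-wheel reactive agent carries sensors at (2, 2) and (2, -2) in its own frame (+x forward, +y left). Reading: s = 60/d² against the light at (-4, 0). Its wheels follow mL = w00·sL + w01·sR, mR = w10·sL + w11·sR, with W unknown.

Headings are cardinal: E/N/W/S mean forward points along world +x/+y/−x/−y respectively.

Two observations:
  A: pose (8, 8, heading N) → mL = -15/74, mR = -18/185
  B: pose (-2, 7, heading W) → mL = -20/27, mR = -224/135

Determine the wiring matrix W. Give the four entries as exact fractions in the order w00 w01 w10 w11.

obs A: pose=(8,8,N) → sL=3/10, sR=15/74, mL=-15/74, mR=-18/185
obs B: pose=(-2,7,W) → sL=12/5, sR=20/27, mL=-20/27, mR=-224/135
sensor matrix S = [[3/10, 15/74], [12/5, 20/27]]; det S = -88/333
solve [mL_A; mL_B] = S·[w00; w01] and [mR_A; mR_B] = S·[w10; w11]:
  w00 = 0, w01 = -1, w10 = -1, w11 = 1

0 -1 -1 1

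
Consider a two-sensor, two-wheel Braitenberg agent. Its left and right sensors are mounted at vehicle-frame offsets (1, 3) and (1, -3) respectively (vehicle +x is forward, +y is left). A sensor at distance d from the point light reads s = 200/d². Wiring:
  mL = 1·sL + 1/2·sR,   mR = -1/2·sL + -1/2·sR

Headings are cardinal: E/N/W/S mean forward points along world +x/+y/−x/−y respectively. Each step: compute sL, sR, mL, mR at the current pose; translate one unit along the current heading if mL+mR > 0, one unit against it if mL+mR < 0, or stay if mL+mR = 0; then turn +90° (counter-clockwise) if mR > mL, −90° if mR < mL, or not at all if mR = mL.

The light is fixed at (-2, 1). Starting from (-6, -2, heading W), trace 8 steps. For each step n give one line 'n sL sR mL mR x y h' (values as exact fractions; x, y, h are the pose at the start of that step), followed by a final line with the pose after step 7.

n=0: pose=(-6,-2,W); sL=200/61, sR=8; mL=444/61, mR=-344/61; mL+mR=100/61 → advance +1; mR−mL=-788/61 → turn -1·90°
n=1: pose=(-7,-2,N); sL=50/17, sR=25; mL=525/34, mR=-475/34; mL+mR=25/17 → advance +1; mR−mL=-500/17 → turn -1·90°
n=2: pose=(-7,-1,E); sL=200/17, sR=200/41; mL=9900/697, mR=-5800/697; mL+mR=100/17 → advance +1; mR−mL=-15700/697 → turn -1·90°
n=3: pose=(-6,-1,S); sL=20, sR=100/29; mL=630/29, mR=-340/29; mL+mR=10 → advance +1; mR−mL=-970/29 → turn -1·90°
n=4: pose=(-6,-2,W); sL=200/61, sR=8; mL=444/61, mR=-344/61; mL+mR=100/61 → advance +1; mR−mL=-788/61 → turn -1·90°
n=5: pose=(-7,-2,N); sL=50/17, sR=25; mL=525/34, mR=-475/34; mL+mR=25/17 → advance +1; mR−mL=-500/17 → turn -1·90°
n=6: pose=(-7,-1,E); sL=200/17, sR=200/41; mL=9900/697, mR=-5800/697; mL+mR=100/17 → advance +1; mR−mL=-15700/697 → turn -1·90°
n=7: pose=(-6,-1,S); sL=20, sR=100/29; mL=630/29, mR=-340/29; mL+mR=10 → advance +1; mR−mL=-970/29 → turn -1·90°

0 200/61 8 444/61 -344/61 -6 -2 W
1 50/17 25 525/34 -475/34 -7 -2 N
2 200/17 200/41 9900/697 -5800/697 -7 -1 E
3 20 100/29 630/29 -340/29 -6 -1 S
4 200/61 8 444/61 -344/61 -6 -2 W
5 50/17 25 525/34 -475/34 -7 -2 N
6 200/17 200/41 9900/697 -5800/697 -7 -1 E
7 20 100/29 630/29 -340/29 -6 -1 S
final -6 -2 W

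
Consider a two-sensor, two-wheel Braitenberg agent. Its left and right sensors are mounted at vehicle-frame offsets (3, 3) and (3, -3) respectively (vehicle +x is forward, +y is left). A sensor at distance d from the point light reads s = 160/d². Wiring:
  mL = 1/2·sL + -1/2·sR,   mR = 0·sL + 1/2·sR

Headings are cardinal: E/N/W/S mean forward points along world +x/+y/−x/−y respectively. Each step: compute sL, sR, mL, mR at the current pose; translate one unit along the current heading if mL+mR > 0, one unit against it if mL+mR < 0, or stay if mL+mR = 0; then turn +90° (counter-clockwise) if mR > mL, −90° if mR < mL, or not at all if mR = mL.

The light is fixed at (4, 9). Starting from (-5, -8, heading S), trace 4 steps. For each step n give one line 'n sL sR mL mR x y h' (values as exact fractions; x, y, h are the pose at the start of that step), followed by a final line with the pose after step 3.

0 40/109 5/17 135/3706 5/34 -5 -8 S
1 160/261 160/477 640/4611 80/477 -5 -9 E
2 80/173 16/25 -384/4325 8/25 -4 -9 N
3 160/521 160/317 -16320/165157 80/317 -4 -8 W
final -5 -8 S

n=0: pose=(-5,-8,S); sL=40/109, sR=5/17; mL=135/3706, mR=5/34; mL+mR=20/109 → advance +1; mR−mL=205/1853 → turn +1·90°
n=1: pose=(-5,-9,E); sL=160/261, sR=160/477; mL=640/4611, mR=80/477; mL+mR=80/261 → advance +1; mR−mL=400/13833 → turn +1·90°
n=2: pose=(-4,-9,N); sL=80/173, sR=16/25; mL=-384/4325, mR=8/25; mL+mR=40/173 → advance +1; mR−mL=1768/4325 → turn +1·90°
n=3: pose=(-4,-8,W); sL=160/521, sR=160/317; mL=-16320/165157, mR=80/317; mL+mR=80/521 → advance +1; mR−mL=58000/165157 → turn +1·90°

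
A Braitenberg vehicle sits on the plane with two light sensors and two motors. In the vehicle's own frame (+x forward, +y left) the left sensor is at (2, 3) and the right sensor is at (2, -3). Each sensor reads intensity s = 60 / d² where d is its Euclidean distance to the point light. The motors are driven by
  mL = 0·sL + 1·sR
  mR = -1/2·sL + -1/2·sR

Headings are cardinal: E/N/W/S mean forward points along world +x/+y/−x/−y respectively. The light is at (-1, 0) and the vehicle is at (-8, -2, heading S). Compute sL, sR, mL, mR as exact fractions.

15/8 15/29 15/29 -555/464

left sensor world pos  = (-5, -4); dL² = 32
right sensor world pos = (-11, -4); dR² = 116
sL = 60/32 = 15/8
sR = 60/116 = 15/29
mL = 0·sL + 1·sR = 15/29
mR = -1/2·sL + -1/2·sR = -555/464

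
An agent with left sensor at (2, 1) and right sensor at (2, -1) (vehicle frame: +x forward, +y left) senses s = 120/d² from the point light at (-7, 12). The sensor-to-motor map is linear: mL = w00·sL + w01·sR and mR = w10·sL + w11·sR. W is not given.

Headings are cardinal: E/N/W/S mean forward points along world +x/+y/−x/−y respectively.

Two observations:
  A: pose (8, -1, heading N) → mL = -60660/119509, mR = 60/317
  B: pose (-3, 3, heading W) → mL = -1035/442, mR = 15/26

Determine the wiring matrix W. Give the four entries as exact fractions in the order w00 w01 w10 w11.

obs A: pose=(8,-1,N) → sL=120/317, sR=120/377, mL=-60660/119509, mR=60/317
obs B: pose=(-3,3,W) → sL=15/13, sR=30/17, mL=-1035/442, mR=15/26
sensor matrix S = [[120/317, 120/377], [15/13, 30/17]]; det S = 7943400/26411489
solve [mL_A; mL_B] = S·[w00; w01] and [mR_A; mR_B] = S·[w10; w11]:
  w00 = -1/2, w01 = -1, w10 = 1/2, w11 = 0

-1/2 -1 1/2 0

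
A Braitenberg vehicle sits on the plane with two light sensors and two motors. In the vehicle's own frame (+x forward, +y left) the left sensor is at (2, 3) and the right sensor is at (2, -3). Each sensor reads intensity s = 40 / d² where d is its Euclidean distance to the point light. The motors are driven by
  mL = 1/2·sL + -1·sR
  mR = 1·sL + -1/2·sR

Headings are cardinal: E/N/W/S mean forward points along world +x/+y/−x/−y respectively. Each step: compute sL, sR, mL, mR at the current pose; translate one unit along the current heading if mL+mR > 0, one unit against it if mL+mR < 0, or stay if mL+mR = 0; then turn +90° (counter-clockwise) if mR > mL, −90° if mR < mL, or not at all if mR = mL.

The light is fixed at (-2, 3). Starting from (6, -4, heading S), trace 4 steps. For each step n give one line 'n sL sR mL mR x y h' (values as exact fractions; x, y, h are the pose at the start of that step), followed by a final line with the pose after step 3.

0 20/101 20/53 -1490/5353 50/5353 6 -4 S
1 40/109 40/181 -740/19729 5060/19729 6 -3 E
2 10/13 1/4 7/52 67/104 7 -3 N
3 40/113 40/53 -3460/5989 -140/5989 7 -2 W
final 8 -2 S

n=0: pose=(6,-4,S); sL=20/101, sR=20/53; mL=-1490/5353, mR=50/5353; mL+mR=-1440/5353 → advance -1; mR−mL=1540/5353 → turn +1·90°
n=1: pose=(6,-3,E); sL=40/109, sR=40/181; mL=-740/19729, mR=5060/19729; mL+mR=4320/19729 → advance +1; mR−mL=5800/19729 → turn +1·90°
n=2: pose=(7,-3,N); sL=10/13, sR=1/4; mL=7/52, mR=67/104; mL+mR=81/104 → advance +1; mR−mL=53/104 → turn +1·90°
n=3: pose=(7,-2,W); sL=40/113, sR=40/53; mL=-3460/5989, mR=-140/5989; mL+mR=-3600/5989 → advance -1; mR−mL=3320/5989 → turn +1·90°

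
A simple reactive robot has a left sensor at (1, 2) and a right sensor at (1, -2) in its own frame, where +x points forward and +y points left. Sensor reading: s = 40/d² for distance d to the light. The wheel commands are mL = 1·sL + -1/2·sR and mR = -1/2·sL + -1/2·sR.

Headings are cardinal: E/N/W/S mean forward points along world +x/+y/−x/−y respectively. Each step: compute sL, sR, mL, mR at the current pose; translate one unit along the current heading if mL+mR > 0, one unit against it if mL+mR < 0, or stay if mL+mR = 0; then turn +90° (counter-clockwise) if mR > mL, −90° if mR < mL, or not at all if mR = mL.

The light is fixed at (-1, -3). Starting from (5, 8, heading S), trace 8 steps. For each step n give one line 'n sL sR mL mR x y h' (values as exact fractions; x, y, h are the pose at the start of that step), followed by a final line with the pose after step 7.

0 10/41 10/29 85/1189 -350/1189 5 8 S
1 8/25 40/221 1268/5525 -1384/5525 5 9 W
2 20/97 4/25 306/2425 -444/2425 6 9 N
3 40/233 8/29 228/6757 -1512/6757 6 8 E
4 10/41 10/29 85/1189 -350/1189 5 8 S
5 8/25 40/221 1268/5525 -1384/5525 5 9 W
6 20/97 4/25 306/2425 -444/2425 6 9 N
7 40/233 8/29 228/6757 -1512/6757 6 8 E
final 5 8 S

n=0: pose=(5,8,S); sL=10/41, sR=10/29; mL=85/1189, mR=-350/1189; mL+mR=-265/1189 → advance -1; mR−mL=-15/41 → turn -1·90°
n=1: pose=(5,9,W); sL=8/25, sR=40/221; mL=1268/5525, mR=-1384/5525; mL+mR=-116/5525 → advance -1; mR−mL=-12/25 → turn -1·90°
n=2: pose=(6,9,N); sL=20/97, sR=4/25; mL=306/2425, mR=-444/2425; mL+mR=-138/2425 → advance -1; mR−mL=-30/97 → turn -1·90°
n=3: pose=(6,8,E); sL=40/233, sR=8/29; mL=228/6757, mR=-1512/6757; mL+mR=-1284/6757 → advance -1; mR−mL=-60/233 → turn -1·90°
n=4: pose=(5,8,S); sL=10/41, sR=10/29; mL=85/1189, mR=-350/1189; mL+mR=-265/1189 → advance -1; mR−mL=-15/41 → turn -1·90°
n=5: pose=(5,9,W); sL=8/25, sR=40/221; mL=1268/5525, mR=-1384/5525; mL+mR=-116/5525 → advance -1; mR−mL=-12/25 → turn -1·90°
n=6: pose=(6,9,N); sL=20/97, sR=4/25; mL=306/2425, mR=-444/2425; mL+mR=-138/2425 → advance -1; mR−mL=-30/97 → turn -1·90°
n=7: pose=(6,8,E); sL=40/233, sR=8/29; mL=228/6757, mR=-1512/6757; mL+mR=-1284/6757 → advance -1; mR−mL=-60/233 → turn -1·90°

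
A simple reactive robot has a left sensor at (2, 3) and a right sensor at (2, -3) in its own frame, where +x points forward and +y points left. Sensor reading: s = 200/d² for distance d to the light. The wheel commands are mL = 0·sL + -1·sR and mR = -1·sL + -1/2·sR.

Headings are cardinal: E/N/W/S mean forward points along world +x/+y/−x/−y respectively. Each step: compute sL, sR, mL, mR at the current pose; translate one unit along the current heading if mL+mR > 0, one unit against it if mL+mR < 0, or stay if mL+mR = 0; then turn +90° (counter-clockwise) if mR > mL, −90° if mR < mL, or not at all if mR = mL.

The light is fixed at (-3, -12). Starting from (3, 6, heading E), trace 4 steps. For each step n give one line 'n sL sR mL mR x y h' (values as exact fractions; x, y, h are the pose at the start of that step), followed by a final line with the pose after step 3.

n=0: pose=(3,6,E); sL=40/101, sR=200/289; mL=-200/289, mR=-21660/29189; mL+mR=-41860/29189 → advance -1; mR−mL=-1460/29189 → turn -1·90°
n=1: pose=(2,6,S); sL=5/8, sR=10/13; mL=-10/13, mR=-105/104; mL+mR=-185/104 → advance -1; mR−mL=-25/104 → turn -1·90°
n=2: pose=(2,7,W); sL=40/53, sR=200/493; mL=-200/493, mR=-25020/26129; mL+mR=-35620/26129 → advance -1; mR−mL=-14420/26129 → turn -1·90°
n=3: pose=(3,7,N); sL=4/9, sR=100/261; mL=-100/261, mR=-166/261; mL+mR=-266/261 → advance -1; mR−mL=-22/87 → turn -1·90°

0 40/101 200/289 -200/289 -21660/29189 3 6 E
1 5/8 10/13 -10/13 -105/104 2 6 S
2 40/53 200/493 -200/493 -25020/26129 2 7 W
3 4/9 100/261 -100/261 -166/261 3 7 N
final 3 6 E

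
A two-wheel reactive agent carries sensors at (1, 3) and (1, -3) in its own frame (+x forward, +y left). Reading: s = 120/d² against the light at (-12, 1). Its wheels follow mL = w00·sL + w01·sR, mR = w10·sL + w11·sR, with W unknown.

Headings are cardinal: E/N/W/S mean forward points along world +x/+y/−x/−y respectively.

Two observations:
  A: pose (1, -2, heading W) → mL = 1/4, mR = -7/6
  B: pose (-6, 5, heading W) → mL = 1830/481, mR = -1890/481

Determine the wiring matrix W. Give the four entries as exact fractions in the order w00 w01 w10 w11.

obs A: pose=(1,-2,W) → sL=2/3, sR=5/6, mL=1/4, mR=-7/6
obs B: pose=(-6,5,W) → sL=60/13, sR=60/37, mL=1830/481, mR=-1890/481
sensor matrix S = [[2/3, 5/6], [60/13, 60/37]]; det S = -1330/481
solve [mL_A; mL_B] = S·[w00; w01] and [mR_A; mR_B] = S·[w10; w11]:
  w00 = 1, w01 = -1/2, w10 = -1/2, w11 = -1

1 -1/2 -1/2 -1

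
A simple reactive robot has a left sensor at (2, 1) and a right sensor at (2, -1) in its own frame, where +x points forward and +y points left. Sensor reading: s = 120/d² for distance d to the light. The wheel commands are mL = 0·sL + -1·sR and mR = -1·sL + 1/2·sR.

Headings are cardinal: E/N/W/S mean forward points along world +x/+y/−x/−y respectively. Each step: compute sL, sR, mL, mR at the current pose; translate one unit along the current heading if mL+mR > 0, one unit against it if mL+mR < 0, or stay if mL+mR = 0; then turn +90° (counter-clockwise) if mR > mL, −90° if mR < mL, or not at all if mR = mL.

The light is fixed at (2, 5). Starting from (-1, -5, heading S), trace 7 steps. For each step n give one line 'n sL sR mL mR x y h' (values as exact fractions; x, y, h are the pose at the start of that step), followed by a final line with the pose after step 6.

n=0: pose=(-1,-5,S); sL=30/37, sR=3/4; mL=-3/4, mR=-129/296; mL+mR=-351/296 → advance -1; mR−mL=93/296 → turn +1·90°
n=1: pose=(-1,-4,E); sL=24/13, sR=120/101; mL=-120/101, mR=-1644/1313; mL+mR=-3204/1313 → advance -1; mR−mL=-84/1313 → turn -1·90°
n=2: pose=(-2,-4,S); sL=12/13, sR=60/73; mL=-60/73, mR=-486/949; mL+mR=-1266/949 → advance -1; mR−mL=294/949 → turn +1·90°
n=3: pose=(-2,-3,E); sL=120/53, sR=24/17; mL=-24/17, mR=-1404/901; mL+mR=-2676/901 → advance -1; mR−mL=-132/901 → turn -1·90°
n=4: pose=(-3,-3,S); sL=30/29, sR=15/17; mL=-15/17, mR=-585/986; mL+mR=-1455/986 → advance -1; mR−mL=285/986 → turn +1·90°
n=5: pose=(-3,-2,E); sL=8/3, sR=120/73; mL=-120/73, mR=-404/219; mL+mR=-764/219 → advance -1; mR−mL=-44/219 → turn -1·90°
n=6: pose=(-4,-2,S); sL=60/53, sR=12/13; mL=-12/13, mR=-462/689; mL+mR=-1098/689 → advance -1; mR−mL=174/689 → turn +1·90°

0 30/37 3/4 -3/4 -129/296 -1 -5 S
1 24/13 120/101 -120/101 -1644/1313 -1 -4 E
2 12/13 60/73 -60/73 -486/949 -2 -4 S
3 120/53 24/17 -24/17 -1404/901 -2 -3 E
4 30/29 15/17 -15/17 -585/986 -3 -3 S
5 8/3 120/73 -120/73 -404/219 -3 -2 E
6 60/53 12/13 -12/13 -462/689 -4 -2 S
final -4 -1 E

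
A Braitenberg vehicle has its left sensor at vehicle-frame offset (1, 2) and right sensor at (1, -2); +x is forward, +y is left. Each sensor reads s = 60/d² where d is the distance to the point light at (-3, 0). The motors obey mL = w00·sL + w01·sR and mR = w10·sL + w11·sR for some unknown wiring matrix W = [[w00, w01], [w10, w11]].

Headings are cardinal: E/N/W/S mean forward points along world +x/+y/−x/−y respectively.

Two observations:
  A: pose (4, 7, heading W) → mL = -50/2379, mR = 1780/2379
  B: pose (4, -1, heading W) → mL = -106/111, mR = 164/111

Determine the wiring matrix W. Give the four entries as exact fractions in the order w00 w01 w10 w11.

obs A: pose=(4,7,W) → sL=60/61, sR=20/39, mL=-50/2379, mR=1780/2379
obs B: pose=(4,-1,W) → sL=4/3, sR=60/37, mL=-106/111, mR=164/111
sensor matrix S = [[60/61, 20/39], [4/3, 60/37]]; det S = 240640/264069
solve [mL_A; mL_B] = S·[w00; w01] and [mR_A; mR_B] = S·[w10; w11]:
  w00 = 1/2, w01 = -1, w10 = 1/2, w11 = 1/2

1/2 -1 1/2 1/2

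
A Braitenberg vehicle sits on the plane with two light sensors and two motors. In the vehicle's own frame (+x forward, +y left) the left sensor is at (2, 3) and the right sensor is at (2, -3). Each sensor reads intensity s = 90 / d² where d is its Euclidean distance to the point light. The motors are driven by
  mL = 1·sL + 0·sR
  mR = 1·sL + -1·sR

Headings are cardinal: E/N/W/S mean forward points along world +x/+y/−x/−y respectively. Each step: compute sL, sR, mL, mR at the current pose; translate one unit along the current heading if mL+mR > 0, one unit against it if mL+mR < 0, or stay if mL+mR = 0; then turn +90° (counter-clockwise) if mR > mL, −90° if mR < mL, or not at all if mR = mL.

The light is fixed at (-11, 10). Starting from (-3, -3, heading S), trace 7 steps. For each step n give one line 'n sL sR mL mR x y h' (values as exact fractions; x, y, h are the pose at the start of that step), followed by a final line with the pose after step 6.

0 45/173 9/25 45/173 -432/4325 -3 -3 S
1 18/65 90/157 18/65 -3024/10205 -3 -4 W
2 1/2 5/16 1/2 3/16 -2 -4 N
3 90/221 90/377 90/221 1080/6409 -2 -3 E
4 45/197 45/137 45/197 -2700/26989 -1 -3 S
5 90/353 18/37 90/353 -3024/13061 -1 -4 W
6 1/2 5/16 1/2 3/16 -2 -4 N
final -2 -3 E

n=0: pose=(-3,-3,S); sL=45/173, sR=9/25; mL=45/173, mR=-432/4325; mL+mR=693/4325 → advance +1; mR−mL=-9/25 → turn -1·90°
n=1: pose=(-3,-4,W); sL=18/65, sR=90/157; mL=18/65, mR=-3024/10205; mL+mR=-198/10205 → advance -1; mR−mL=-90/157 → turn -1·90°
n=2: pose=(-2,-4,N); sL=1/2, sR=5/16; mL=1/2, mR=3/16; mL+mR=11/16 → advance +1; mR−mL=-5/16 → turn -1·90°
n=3: pose=(-2,-3,E); sL=90/221, sR=90/377; mL=90/221, mR=1080/6409; mL+mR=3690/6409 → advance +1; mR−mL=-90/377 → turn -1·90°
n=4: pose=(-1,-3,S); sL=45/197, sR=45/137; mL=45/197, mR=-2700/26989; mL+mR=3465/26989 → advance +1; mR−mL=-45/137 → turn -1·90°
n=5: pose=(-1,-4,W); sL=90/353, sR=18/37; mL=90/353, mR=-3024/13061; mL+mR=306/13061 → advance +1; mR−mL=-18/37 → turn -1·90°
n=6: pose=(-2,-4,N); sL=1/2, sR=5/16; mL=1/2, mR=3/16; mL+mR=11/16 → advance +1; mR−mL=-5/16 → turn -1·90°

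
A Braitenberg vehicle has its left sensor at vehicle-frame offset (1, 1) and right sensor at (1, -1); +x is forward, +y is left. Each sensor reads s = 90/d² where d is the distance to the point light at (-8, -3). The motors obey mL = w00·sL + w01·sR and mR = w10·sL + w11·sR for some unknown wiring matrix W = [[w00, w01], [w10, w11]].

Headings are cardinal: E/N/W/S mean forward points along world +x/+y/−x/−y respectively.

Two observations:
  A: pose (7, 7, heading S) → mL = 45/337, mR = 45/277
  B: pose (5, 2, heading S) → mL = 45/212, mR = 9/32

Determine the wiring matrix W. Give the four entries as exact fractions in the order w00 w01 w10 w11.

1/2 0 0 1/2

obs A: pose=(7,7,S) → sL=90/337, sR=90/277, mL=45/337, mR=45/277
obs B: pose=(5,2,S) → sL=45/106, sR=9/16, mL=45/212, mR=9/32
sensor matrix S = [[90/337, 90/277], [45/106, 9/16]]; det S = 486405/39579976
solve [mL_A; mL_B] = S·[w00; w01] and [mR_A; mR_B] = S·[w10; w11]:
  w00 = 1/2, w01 = 0, w10 = 0, w11 = 1/2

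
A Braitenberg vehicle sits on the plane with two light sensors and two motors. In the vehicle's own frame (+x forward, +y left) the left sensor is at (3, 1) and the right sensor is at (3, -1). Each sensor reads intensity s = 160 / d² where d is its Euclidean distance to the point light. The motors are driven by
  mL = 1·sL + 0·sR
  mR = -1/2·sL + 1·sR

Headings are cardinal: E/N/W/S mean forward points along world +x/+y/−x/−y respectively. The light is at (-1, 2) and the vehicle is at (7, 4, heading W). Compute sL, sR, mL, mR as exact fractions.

left sensor world pos  = (4, 3); dL² = 26
right sensor world pos = (4, 5); dR² = 34
sL = 160/26 = 80/13
sR = 160/34 = 80/17
mL = 1·sL + 0·sR = 80/13
mR = -1/2·sL + 1·sR = 360/221

80/13 80/17 80/13 360/221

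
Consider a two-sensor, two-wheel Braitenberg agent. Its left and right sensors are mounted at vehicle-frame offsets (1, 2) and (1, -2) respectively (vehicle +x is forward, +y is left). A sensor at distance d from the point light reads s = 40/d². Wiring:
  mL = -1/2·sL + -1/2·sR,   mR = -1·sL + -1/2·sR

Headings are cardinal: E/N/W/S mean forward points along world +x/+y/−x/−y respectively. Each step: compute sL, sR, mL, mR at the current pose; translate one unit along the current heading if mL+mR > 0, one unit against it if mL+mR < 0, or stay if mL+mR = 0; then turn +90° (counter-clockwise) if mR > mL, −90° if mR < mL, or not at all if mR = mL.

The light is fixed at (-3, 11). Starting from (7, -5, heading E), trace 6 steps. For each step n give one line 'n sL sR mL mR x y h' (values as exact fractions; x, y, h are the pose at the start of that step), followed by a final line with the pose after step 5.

0 40/317 8/89 -3048/28213 -4828/28213 7 -5 E
1 4/41 20/169 -748/6929 -1086/6929 6 -5 S
2 40/353 40/233 -11720/82249 -16380/82249 6 -4 W
3 2/13 2/17 -30/221 -47/221 7 -4 N
4 40/317 8/89 -3048/28213 -4828/28213 7 -5 E
5 4/41 20/169 -748/6929 -1086/6929 6 -5 S
final 6 -4 W

n=0: pose=(7,-5,E); sL=40/317, sR=8/89; mL=-3048/28213, mR=-4828/28213; mL+mR=-7876/28213 → advance -1; mR−mL=-20/317 → turn -1·90°
n=1: pose=(6,-5,S); sL=4/41, sR=20/169; mL=-748/6929, mR=-1086/6929; mL+mR=-1834/6929 → advance -1; mR−mL=-2/41 → turn -1·90°
n=2: pose=(6,-4,W); sL=40/353, sR=40/233; mL=-11720/82249, mR=-16380/82249; mL+mR=-28100/82249 → advance -1; mR−mL=-20/353 → turn -1·90°
n=3: pose=(7,-4,N); sL=2/13, sR=2/17; mL=-30/221, mR=-47/221; mL+mR=-77/221 → advance -1; mR−mL=-1/13 → turn -1·90°
n=4: pose=(7,-5,E); sL=40/317, sR=8/89; mL=-3048/28213, mR=-4828/28213; mL+mR=-7876/28213 → advance -1; mR−mL=-20/317 → turn -1·90°
n=5: pose=(6,-5,S); sL=4/41, sR=20/169; mL=-748/6929, mR=-1086/6929; mL+mR=-1834/6929 → advance -1; mR−mL=-2/41 → turn -1·90°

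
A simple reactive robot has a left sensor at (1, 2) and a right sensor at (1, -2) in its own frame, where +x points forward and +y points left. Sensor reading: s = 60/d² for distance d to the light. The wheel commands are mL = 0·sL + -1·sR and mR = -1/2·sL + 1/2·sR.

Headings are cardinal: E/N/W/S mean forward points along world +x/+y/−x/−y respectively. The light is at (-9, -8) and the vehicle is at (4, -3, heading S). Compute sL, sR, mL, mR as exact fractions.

left sensor world pos  = (6, -4); dL² = 241
right sensor world pos = (2, -4); dR² = 137
sL = 60/241 = 60/241
sR = 60/137 = 60/137
mL = 0·sL + -1·sR = -60/137
mR = -1/2·sL + 1/2·sR = 3120/33017

60/241 60/137 -60/137 3120/33017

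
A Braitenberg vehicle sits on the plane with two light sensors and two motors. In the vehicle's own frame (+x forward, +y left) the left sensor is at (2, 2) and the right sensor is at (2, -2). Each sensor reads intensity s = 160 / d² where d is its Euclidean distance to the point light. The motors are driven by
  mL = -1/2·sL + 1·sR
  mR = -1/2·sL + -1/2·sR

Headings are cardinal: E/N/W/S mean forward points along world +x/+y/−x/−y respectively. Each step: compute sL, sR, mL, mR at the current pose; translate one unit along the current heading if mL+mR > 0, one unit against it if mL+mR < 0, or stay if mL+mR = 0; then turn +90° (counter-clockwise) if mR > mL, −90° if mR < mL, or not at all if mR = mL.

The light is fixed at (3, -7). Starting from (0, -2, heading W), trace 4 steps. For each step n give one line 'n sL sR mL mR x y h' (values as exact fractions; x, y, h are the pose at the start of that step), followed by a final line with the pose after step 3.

0 80/17 80/37 -120/629 -2160/629 0 -2 W
1 32/13 160/49 1296/637 -1824/637 1 -2 N
2 40/9 40 340/9 -200/9 1 -3 E
3 32 160/13 -48/13 -288/13 2 -3 S
final 2 -2 W

n=0: pose=(0,-2,W); sL=80/17, sR=80/37; mL=-120/629, mR=-2160/629; mL+mR=-2280/629 → advance -1; mR−mL=-120/37 → turn -1·90°
n=1: pose=(1,-2,N); sL=32/13, sR=160/49; mL=1296/637, mR=-1824/637; mL+mR=-528/637 → advance -1; mR−mL=-240/49 → turn -1·90°
n=2: pose=(1,-3,E); sL=40/9, sR=40; mL=340/9, mR=-200/9; mL+mR=140/9 → advance +1; mR−mL=-60 → turn -1·90°
n=3: pose=(2,-3,S); sL=32, sR=160/13; mL=-48/13, mR=-288/13; mL+mR=-336/13 → advance -1; mR−mL=-240/13 → turn -1·90°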